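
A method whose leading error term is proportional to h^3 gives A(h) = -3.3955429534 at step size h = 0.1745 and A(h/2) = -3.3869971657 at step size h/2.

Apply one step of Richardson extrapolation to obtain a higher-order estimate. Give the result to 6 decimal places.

-3.385776

With r = 3 the leading error scales as h^3, so the weight is 2^3 = 8.
2^3·A(h/2) = -27.0959773256; minus A(h) gives -23.7004343722.
Divide by 2^3 − 1 = 7.
Extrapolated: (-23.7004343722) / 7 = -3.3857763389
Correction |R − A(h/2)| = 1.221e-03; gap |A(h/2) − A(h)| = 8.546e-03.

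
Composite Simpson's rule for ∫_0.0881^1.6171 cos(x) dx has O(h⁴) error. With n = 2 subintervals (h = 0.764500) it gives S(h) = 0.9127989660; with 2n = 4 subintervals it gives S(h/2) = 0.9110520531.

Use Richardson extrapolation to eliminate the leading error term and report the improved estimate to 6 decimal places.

Order 4 gives 2^r = 16 and 2^r − 1 = 15.
Top: 16(0.9110520531) − (0.9127989660) = 13.6640338836
Denominator 16 − 1 = 15.
R = 13.6640338836/15 = 0.9109355922

0.910936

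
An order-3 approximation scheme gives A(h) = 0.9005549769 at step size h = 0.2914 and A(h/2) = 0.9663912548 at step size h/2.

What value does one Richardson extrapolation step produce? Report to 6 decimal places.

With r = 3 the leading error scales as h^3, so the weight is 2^3 = 8.
8×0.9663912548 = 7.7311300384; subtract 0.9005549769 → 6.8305750615
6.8305750615 ÷ 7 = 0.9757964374

0.975796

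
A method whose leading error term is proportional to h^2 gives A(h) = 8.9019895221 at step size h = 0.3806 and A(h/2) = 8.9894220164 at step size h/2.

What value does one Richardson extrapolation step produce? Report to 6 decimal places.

9.018566

Leading term ∝ h^2; use weight 4 = 2^2.
4*8.9894220164 = 35.9576880656; subtract 8.9019895221 → 27.0556985435
R = 27.0556985435/3 = 9.0185661812
Correction |R − A(h/2)| = 2.914e-02; gap |A(h/2) − A(h)| = 8.743e-02.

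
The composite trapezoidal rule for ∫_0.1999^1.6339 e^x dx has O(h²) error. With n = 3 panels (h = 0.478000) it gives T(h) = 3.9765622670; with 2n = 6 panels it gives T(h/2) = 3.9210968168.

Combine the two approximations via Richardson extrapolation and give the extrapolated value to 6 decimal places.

Method order is 2; weight 2^2 = 4.
4×3.9210968168 = 15.6843872672; subtract 3.9765622670 → 11.7078250002
(4×3.9210968168 − 3.9765622670)/(4 − 1) = 3.9026083334

3.902608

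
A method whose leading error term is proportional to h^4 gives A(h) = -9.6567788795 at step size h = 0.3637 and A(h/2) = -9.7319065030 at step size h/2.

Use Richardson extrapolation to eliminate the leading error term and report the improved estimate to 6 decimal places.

-9.736915

Leading term ∝ h^4; use weight 16 = 2^4.
A(h/2) − A(h) = -9.7319065030 − (-9.6567788795) = -0.0751276235
Correction (A(h/2) − A(h))/(16 − 1) = (-0.0751276235)/15 = -0.0050085082
R = -9.7319065030 − 0.0050085082 = -9.7369150112
Shift from A(h/2): −0.0050085082.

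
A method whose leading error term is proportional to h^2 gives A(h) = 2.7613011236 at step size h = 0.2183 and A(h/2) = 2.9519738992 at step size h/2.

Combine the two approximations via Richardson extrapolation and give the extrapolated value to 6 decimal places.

3.015531

Leading term ∝ h^2; use weight 4 = 2^2.
Numerator 4×A(h/2) − A(h) = 4×2.9519738992 − 2.7613011236 = 9.0465944732
Divide by 2^2 − 1 = 3.
(4×2.9519738992 − 2.7613011236)/(4 − 1) = 3.0155314911
Gap between inputs: 1.907e-01; correction applied: +0.0635575919.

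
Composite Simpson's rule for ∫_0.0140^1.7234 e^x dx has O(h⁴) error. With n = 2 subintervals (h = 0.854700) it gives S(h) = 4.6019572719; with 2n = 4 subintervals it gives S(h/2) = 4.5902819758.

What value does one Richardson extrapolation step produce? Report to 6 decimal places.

4.589504

Method order is 4; weight 2^4 = 16.
16*4.5902819758 = 73.4445116128; 73.4445116128 − 4.6019572719 = 68.8425543409
Denominator 16 − 1 = 15.
68.8425543409 ÷ 15 = 4.5895036227
Shift from A(h/2): −0.0007783531.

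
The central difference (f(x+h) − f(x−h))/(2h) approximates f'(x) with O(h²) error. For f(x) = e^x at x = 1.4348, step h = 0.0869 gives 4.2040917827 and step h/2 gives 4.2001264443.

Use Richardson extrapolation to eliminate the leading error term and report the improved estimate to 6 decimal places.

4.198805

Order 2 gives 2^r = 4 and 2^r − 1 = 3.
Top: 4(4.2001264443) − (4.2040917827) = 12.5964139945
(4×4.2001264443 − 4.2040917827)/(4 − 1) = 4.1988046648
Correction |R − A(h/2)| = 1.322e-03; gap |A(h/2) − A(h)| = 3.965e-03.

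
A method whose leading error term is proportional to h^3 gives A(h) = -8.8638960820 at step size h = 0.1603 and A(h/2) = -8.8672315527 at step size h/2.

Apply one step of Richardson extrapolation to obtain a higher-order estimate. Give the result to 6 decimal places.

-8.867708

With r = 3 the leading error scales as h^3, so the weight is 2^3 = 8.
Weighted: (-70.9378524216) − (-8.8638960820) = -62.0739563396
Divide by 2^3 − 1 = 7.
Result: -8.8677080485
Shift from A(h/2): −0.0004764958.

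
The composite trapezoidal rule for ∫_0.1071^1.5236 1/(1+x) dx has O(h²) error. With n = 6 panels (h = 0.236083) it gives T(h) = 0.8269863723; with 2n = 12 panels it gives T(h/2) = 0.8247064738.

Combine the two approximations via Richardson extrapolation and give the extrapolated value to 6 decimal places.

The method has order 2: 2^2 = 4.
Numerator 4·A(h/2) − A(h) = 4·0.8247064738 − 0.8269863723 = 2.4718395229
Divide by 2^2 − 1 = 3.
So the Richardson estimate is 0.8239465076.

0.823947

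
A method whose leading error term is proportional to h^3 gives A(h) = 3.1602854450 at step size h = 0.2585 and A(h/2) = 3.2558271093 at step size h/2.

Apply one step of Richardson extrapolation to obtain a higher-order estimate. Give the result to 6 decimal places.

r = 3: numerator weight 8, denominator 7.
8×3.2558271093 = 26.0466168744; subtract 3.1602854450 → 22.8863314294
R = 22.8863314294/7 = 3.2694759185
Shift from A(h/2): +0.0136488092.

3.269476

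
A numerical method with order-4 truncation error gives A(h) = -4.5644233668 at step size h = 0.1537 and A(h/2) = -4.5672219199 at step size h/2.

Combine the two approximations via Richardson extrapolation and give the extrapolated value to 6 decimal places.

With r = 4 the leading error scales as h^4, so the weight is 2^4 = 16.
Numerator 16 × A(h/2) − A(h) = 16 × (-4.5672219199) − (-4.5644233668) = -68.5111273516
Divide by 2^4 − 1 = 15.
(16 × (-4.5672219199) − (-4.5644233668))/(16 − 1) = -4.5674084901
Gap between inputs: 2.799e-03; correction applied: −0.0001865702.

-4.567408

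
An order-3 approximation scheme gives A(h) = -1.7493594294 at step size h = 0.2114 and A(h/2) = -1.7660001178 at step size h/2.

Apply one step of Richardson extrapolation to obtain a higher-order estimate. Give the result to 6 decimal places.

-1.768377

Method order is 3; weight 2^3 = 8.
8 × (-1.7660001178) − (-1.7493594294) = -12.3786415130
(-12.3786415130) ÷ 7 = -1.7683773590
Shift from A(h/2): −0.0023772412.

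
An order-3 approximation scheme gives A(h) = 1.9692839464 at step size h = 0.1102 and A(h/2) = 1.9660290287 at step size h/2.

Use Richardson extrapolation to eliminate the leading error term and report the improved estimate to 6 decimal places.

1.965564

r = 3, so 2^r = 8.
Weighted: 15.7282322296 − 1.9692839464 = 13.7589482832
(8·1.9660290287 − 1.9692839464)/(8 − 1) = 1.9655640405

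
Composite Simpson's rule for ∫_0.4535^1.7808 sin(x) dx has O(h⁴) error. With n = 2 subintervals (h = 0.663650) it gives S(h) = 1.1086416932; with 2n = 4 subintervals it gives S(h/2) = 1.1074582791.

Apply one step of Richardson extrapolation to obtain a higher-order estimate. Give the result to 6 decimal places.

1.107379

r = 4, so 2^r = 16.
Weighted: 17.7193324656 − 1.1086416932 = 16.6106907724
(16 × 1.1074582791 − 1.1086416932)/(16 − 1) = 1.1073793848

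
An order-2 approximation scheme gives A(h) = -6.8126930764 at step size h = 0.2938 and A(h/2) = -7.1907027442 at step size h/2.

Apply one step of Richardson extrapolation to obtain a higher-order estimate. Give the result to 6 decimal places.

Leading term ∝ h^2; use weight 4 = 2^2.
4*(-7.1907027442) − (-6.8126930764) = -21.9501179004
Extrapolated: (-21.9501179004) / 3 = -7.3167059668

-7.316706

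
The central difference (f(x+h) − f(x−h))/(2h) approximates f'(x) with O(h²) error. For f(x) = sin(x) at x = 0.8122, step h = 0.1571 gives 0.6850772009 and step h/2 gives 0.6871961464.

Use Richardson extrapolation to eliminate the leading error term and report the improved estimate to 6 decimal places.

0.687902

Method order is 2; weight 2^2 = 4.
Weighted: 2.7487845856 − 0.6850772009 = 2.0637073847
Divide by 2^2 − 1 = 3.
So the Richardson estimate is 0.6879024616.
Correction |R − A(h/2)| = 7.063e-04; gap |A(h/2) − A(h)| = 2.119e-03.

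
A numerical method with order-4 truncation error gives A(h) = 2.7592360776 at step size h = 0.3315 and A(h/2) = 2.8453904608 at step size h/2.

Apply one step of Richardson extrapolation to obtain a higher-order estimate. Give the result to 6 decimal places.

2.851134

r = 4: numerator weight 16, denominator 15.
16*2.8453904608 − 2.7592360776 = 42.7670112952
Denominator 16 − 1 = 15.
R = 42.7670112952/15 = 2.8511340863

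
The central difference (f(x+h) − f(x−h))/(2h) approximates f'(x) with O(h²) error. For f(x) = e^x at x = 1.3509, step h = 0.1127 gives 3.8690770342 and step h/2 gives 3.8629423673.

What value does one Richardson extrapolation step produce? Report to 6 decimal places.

3.860897

Error is O(h^2); halving h shrinks it by 2^2 = 4.
2^2*A(h/2) = 15.4517694692; minus A(h) gives 11.5826924350.
Extrapolated: 11.5826924350 / 3 = 3.8608974783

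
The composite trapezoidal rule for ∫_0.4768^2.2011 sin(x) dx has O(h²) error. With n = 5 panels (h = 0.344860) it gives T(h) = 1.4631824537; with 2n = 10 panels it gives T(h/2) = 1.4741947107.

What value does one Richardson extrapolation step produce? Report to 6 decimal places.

1.477865

Method order is 2; weight 2^2 = 4.
Numerator 4·A(h/2) − A(h) = 4·1.4741947107 − 1.4631824537 = 4.4335963891
R = 4.4335963891/3 = 1.4778654630
Shift from A(h/2): +0.0036707523.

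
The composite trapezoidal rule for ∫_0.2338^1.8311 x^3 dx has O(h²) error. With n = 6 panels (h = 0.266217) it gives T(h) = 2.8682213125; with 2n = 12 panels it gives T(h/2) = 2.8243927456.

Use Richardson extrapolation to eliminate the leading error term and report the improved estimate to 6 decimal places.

2.809783

r = 2: numerator weight 4, denominator 3.
Top: 4(2.8243927456) − (2.8682213125) = 8.4293496699
Denominator 4 − 1 = 3.
So the Richardson estimate is 2.8097832233.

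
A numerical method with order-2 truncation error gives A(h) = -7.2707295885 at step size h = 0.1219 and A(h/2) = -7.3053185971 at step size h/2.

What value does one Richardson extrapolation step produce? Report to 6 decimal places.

The method has order 2: 2^2 = 4.
4 × (-7.3053185971) = -29.2212743884; subtract (-7.2707295885) → -21.9505447999
R = (-21.9505447999)/3 = -7.3168482666
Gap between inputs: 3.459e-02; correction applied: −0.0115296695.

-7.316848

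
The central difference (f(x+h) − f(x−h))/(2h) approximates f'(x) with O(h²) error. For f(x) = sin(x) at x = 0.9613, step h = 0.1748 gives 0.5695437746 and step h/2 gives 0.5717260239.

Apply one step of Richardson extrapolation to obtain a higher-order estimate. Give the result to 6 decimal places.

r = 2, so 2^r = 4.
4·0.5717260239 − 0.5695437746 = 1.7173603210
Divide by 2^2 − 1 = 3.
Result: 0.5724534403
Correction |R − A(h/2)| = 7.274e-04; gap |A(h/2) − A(h)| = 2.182e-03.

0.572453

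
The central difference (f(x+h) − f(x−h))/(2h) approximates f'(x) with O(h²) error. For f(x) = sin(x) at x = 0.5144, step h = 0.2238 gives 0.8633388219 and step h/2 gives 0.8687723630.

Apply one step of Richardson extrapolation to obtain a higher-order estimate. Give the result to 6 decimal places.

0.870584

r = 2, so 2^r = 4.
4 × 0.8687723630 = 3.4750894520; 3.4750894520 − 0.8633388219 = 2.6117506301
Divide by 2^2 − 1 = 3.
So the Richardson estimate is 0.8705835434.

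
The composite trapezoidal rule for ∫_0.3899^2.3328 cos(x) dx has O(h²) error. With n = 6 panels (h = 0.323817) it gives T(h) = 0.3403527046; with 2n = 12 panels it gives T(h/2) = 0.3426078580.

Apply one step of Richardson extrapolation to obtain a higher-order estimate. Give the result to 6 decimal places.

r = 2: numerator weight 4, denominator 3.
Top: 4(0.3426078580) − (0.3403527046) = 1.0300787274
(4·0.3426078580 − 0.3403527046)/(4 − 1) = 0.3433595758

0.343360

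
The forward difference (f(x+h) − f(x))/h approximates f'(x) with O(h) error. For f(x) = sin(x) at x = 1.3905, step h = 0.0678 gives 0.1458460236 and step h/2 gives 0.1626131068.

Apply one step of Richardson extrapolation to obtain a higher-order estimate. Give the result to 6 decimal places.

0.179380

With r = 1 the leading error scales as h^1, so the weight is 2^1 = 2.
2·0.1626131068 = 0.3252262136; 0.3252262136 − 0.1458460236 = 0.1793801900
Extrapolated: 0.1793801900 / 1 = 0.1793801900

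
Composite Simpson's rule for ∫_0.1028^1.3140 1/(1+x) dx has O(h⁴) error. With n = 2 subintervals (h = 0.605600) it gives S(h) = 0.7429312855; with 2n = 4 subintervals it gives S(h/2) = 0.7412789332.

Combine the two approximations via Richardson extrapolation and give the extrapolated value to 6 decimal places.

0.741169

r = 4, so 2^r = 16.
Weighted: 11.8604629312 − 0.7429312855 = 11.1175316457
Denominator 16 − 1 = 15.
(16 × 0.7412789332 − 0.7429312855)/(16 − 1) = 0.7411687764
Gap between inputs: 1.652e-03; correction applied: −0.0001101568.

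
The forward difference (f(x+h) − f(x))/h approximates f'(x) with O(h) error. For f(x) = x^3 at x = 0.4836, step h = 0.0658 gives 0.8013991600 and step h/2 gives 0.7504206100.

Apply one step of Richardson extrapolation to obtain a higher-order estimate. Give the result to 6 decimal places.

r = 1, so 2^r = 2.
2×0.7504206100 = 1.5008412200; 1.5008412200 − 0.8013991600 = 0.6994420600
Extrapolated: 0.6994420600 / 1 = 0.6994420600
Shift from A(h/2): −0.0509785500.

0.699442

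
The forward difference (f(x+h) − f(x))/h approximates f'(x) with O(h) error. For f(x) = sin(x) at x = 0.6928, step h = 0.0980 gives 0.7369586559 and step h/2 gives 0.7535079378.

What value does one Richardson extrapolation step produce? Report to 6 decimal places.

0.770057

Leading term ∝ h^1; use weight 2 = 2^1.
2*0.7535079378 = 1.5070158756; 1.5070158756 − 0.7369586559 = 0.7700572197
Denominator 2 − 1 = 1.
R = 0.7700572197/1 = 0.7700572197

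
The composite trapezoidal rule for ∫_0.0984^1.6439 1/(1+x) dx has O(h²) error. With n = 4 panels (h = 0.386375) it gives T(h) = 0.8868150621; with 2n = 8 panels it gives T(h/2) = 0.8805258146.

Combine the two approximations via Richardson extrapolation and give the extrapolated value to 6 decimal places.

0.878429

Error is O(h^2); halving h shrinks it by 2^2 = 4.
4·0.8805258146 = 3.5221032584; subtract 0.8868150621 → 2.6352881963
(4·0.8805258146 − 0.8868150621)/(4 − 1) = 0.8784293988
Shift from A(h/2): −0.0020964158.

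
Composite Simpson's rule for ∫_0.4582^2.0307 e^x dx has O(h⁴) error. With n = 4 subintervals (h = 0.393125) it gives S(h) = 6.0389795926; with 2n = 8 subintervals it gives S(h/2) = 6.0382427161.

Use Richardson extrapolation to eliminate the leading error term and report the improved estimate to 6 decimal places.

r = 4: numerator weight 16, denominator 15.
Weighted: 96.6118834576 − 6.0389795926 = 90.5729038650
Denominator 16 − 1 = 15.
R = 90.5729038650/15 = 6.0381935910
Shift from A(h/2): −0.0000491251.

6.038194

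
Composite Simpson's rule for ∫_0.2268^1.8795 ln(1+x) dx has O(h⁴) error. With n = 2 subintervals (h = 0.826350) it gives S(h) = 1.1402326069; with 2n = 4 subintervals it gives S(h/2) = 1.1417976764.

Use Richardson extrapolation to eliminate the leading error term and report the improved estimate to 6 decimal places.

With r = 4 the leading error scales as h^4, so the weight is 2^4 = 16.
Top: 16(1.1417976764) − (1.1402326069) = 17.1285302155
Divide by 2^4 − 1 = 15.
R = 17.1285302155/15 = 1.1419020144

1.141902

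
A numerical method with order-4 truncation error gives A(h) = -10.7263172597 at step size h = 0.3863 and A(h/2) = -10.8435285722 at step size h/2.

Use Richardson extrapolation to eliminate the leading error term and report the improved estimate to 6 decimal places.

Leading term ∝ h^4; use weight 16 = 2^4.
Numerator 16 × A(h/2) − A(h) = 16 × (-10.8435285722) − (-10.7263172597) = -162.7701398955
(-162.7701398955) ÷ 15 = -10.8513426597

-10.851343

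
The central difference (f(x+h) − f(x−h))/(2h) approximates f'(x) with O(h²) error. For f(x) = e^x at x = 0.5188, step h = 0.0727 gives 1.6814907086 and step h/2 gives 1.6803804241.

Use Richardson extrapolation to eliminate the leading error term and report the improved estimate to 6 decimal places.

1.680010

r = 2, so 2^r = 4.
Top: 4(1.6803804241) − (1.6814907086) = 5.0400309878
Divide by 2^2 − 1 = 3.
Extrapolated: 5.0400309878 / 3 = 1.6800103293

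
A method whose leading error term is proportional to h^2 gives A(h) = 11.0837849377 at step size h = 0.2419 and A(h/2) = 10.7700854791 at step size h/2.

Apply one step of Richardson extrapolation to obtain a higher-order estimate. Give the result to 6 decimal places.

10.665519

With r = 2 the leading error scales as h^2, so the weight is 2^2 = 4.
4*10.7700854791 − 11.0837849377 = 31.9965569787
31.9965569787 ÷ 3 = 10.6655189929
Shift from A(h/2): −0.1045664862.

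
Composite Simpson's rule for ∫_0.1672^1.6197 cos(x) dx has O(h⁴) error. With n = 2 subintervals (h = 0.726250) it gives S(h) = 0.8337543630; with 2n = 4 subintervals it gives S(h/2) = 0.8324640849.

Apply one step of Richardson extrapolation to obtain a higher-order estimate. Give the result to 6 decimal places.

Error is O(h^4); halving h shrinks it by 2^4 = 16.
16*0.8324640849 = 13.3194253584; subtract 0.8337543630 → 12.4856709954
Denominator 16 − 1 = 15.
Result: 0.8323780664

0.832378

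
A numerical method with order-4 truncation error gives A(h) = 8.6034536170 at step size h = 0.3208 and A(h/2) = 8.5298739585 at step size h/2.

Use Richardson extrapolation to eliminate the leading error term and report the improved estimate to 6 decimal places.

The method has order 4: 2^4 = 16.
16×8.5298739585 = 136.4779833360; subtract 8.6034536170 → 127.8745297190
127.8745297190 ÷ 15 = 8.5249686479

8.524969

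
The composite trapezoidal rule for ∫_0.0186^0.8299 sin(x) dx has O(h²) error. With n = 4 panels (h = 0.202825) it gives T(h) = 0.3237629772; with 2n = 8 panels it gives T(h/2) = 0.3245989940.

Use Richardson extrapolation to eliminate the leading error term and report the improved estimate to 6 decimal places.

0.324878

Method order is 2; weight 2^2 = 4.
4 × 0.3245989940 = 1.2983959760; 1.2983959760 − 0.3237629772 = 0.9746329988
Divide by 2^2 − 1 = 3.
So the Richardson estimate is 0.3248776663.
Gap between inputs: 8.360e-04; correction applied: +0.0002786723.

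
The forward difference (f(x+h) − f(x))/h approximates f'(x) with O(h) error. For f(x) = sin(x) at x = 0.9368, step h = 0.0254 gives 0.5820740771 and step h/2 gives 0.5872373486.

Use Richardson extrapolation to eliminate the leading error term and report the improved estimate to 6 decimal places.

Method order is 1; weight 2^1 = 2.
2^1·A(h/2) = 1.1744746972; minus A(h) gives 0.5924006201.
(2·0.5872373486 − 0.5820740771)/(2 − 1) = 0.5924006201

0.592401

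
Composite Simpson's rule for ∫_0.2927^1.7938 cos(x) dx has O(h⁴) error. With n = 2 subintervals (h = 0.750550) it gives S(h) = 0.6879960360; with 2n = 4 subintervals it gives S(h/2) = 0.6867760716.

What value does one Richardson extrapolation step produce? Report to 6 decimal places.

With r = 4 the leading error scales as h^4, so the weight is 2^4 = 16.
Top: 16(0.6867760716) − (0.6879960360) = 10.3004211096
Denominator 16 − 1 = 15.
(16*0.6867760716 − 0.6879960360)/(16 − 1) = 0.6866947406

0.686695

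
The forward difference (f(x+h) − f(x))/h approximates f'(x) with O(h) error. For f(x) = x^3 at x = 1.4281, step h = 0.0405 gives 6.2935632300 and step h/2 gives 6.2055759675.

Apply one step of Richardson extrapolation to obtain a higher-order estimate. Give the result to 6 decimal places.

Method order is 1; weight 2^1 = 2.
A(h/2) − A(h) = 6.2055759675 − 6.2935632300 = -0.0879872625
Correction (A(h/2) − A(h))/(2 − 1) = (-0.0879872625)/1 = -0.0879872625
R = A(h/2) + (A(h/2) − A(h))/1 = 6.2055759675 − 0.0879872625 = 6.1175887050
Gap between inputs: 8.799e-02; correction applied: −0.0879872625.

6.117589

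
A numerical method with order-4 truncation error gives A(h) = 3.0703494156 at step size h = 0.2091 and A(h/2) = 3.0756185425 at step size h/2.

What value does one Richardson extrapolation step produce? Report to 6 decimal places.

Error is O(h^4); halving h shrinks it by 2^4 = 16.
2^4×A(h/2) = 49.2098966800; minus A(h) gives 46.1395472644.
46.1395472644 ÷ 15 = 3.0759698176

3.075970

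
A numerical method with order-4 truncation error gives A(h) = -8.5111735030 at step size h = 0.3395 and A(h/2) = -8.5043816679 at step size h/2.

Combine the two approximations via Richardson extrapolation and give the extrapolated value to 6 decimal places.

Method order is 4; weight 2^4 = 16.
2^4·A(h/2) = -136.0701066864; minus A(h) gives -127.5589331834.
R = (-127.5589331834)/15 = -8.5039288789
Shift from A(h/2): +0.0004527890.

-8.503929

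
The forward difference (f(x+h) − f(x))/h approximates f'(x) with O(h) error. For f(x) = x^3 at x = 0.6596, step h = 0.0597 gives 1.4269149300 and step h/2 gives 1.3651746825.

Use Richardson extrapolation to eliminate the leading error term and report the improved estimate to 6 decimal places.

1.303434

Order 1 gives 2^r = 2 and 2^r − 1 = 1.
2^1*A(h/2) = 2.7303493650; minus A(h) gives 1.3034344350.
Denominator 2 − 1 = 1.
(2*1.3651746825 − 1.4269149300)/(2 − 1) = 1.3034344350
Shift from A(h/2): −0.0617402475.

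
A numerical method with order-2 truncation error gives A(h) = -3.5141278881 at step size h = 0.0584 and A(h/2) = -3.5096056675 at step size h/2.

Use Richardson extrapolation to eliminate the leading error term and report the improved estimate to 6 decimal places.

Method order is 2; weight 2^2 = 4.
4*(-3.5096056675) = -14.0384226700; subtract (-3.5141278881) → -10.5242947819
(-10.5242947819) ÷ 3 = -3.5080982606
Correction |R − A(h/2)| = 1.507e-03; gap |A(h/2) − A(h)| = 4.522e-03.

-3.508098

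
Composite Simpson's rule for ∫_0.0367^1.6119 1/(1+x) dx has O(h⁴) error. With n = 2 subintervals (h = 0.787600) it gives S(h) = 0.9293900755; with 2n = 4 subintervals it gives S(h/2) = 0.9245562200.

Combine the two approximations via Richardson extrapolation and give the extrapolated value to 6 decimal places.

0.924234

r = 4: numerator weight 16, denominator 15.
16·0.9245562200 − 0.9293900755 = 13.8635094445
Denominator 16 − 1 = 15.
13.8635094445 ÷ 15 = 0.9242339630
Shift from A(h/2): −0.0003222570.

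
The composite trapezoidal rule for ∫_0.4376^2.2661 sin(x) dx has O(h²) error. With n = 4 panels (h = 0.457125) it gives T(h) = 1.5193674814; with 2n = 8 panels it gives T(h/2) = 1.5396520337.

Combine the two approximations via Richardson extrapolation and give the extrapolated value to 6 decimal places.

1.546414

r = 2, so 2^r = 4.
2^2*A(h/2) = 6.1586081348; minus A(h) gives 4.6392406534.
Divide by 2^2 − 1 = 3.
Extrapolated: 4.6392406534 / 3 = 1.5464135511
Correction |R − A(h/2)| = 6.762e-03; gap |A(h/2) − A(h)| = 2.028e-02.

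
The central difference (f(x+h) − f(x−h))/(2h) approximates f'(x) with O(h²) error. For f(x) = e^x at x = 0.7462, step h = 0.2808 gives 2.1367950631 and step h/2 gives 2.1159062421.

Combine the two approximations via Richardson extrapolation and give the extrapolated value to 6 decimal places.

2.108943

Order 2 gives 2^r = 4 and 2^r − 1 = 3.
A(h/2) − A(h) = 2.1159062421 − 2.1367950631 = -0.0208888210
Correction (A(h/2) − A(h))/(4 − 1) = (-0.0208888210)/3 = -0.0069629403
R = A(h/2) + (A(h/2) − A(h))/3 = 2.1159062421 − 0.0069629403 = 2.1089433018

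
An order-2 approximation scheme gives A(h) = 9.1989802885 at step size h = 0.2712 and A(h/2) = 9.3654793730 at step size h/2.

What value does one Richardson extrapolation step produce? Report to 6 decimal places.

Order 2 gives 2^r = 4 and 2^r − 1 = 3.
4*9.3654793730 = 37.4619174920; 37.4619174920 − 9.1989802885 = 28.2629372035
Denominator 4 − 1 = 3.
(4*9.3654793730 − 9.1989802885)/(4 − 1) = 9.4209790678
Correction |R − A(h/2)| = 5.550e-02; gap |A(h/2) − A(h)| = 1.665e-01.

9.420979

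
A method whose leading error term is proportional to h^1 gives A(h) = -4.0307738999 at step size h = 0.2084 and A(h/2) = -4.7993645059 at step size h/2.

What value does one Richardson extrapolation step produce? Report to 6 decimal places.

Method order is 1; weight 2^1 = 2.
2 × (-4.7993645059) − (-4.0307738999) = -5.5679551119
Denominator 2 − 1 = 1.
(2 × (-4.7993645059) − (-4.0307738999))/(2 − 1) = -5.5679551119

-5.567955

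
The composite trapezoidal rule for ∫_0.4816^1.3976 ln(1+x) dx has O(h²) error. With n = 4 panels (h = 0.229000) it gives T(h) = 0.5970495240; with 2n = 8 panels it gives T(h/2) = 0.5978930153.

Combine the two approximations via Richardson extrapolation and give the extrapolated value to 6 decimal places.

0.598174

r = 2: numerator weight 4, denominator 3.
Weighted: 2.3915720612 − 0.5970495240 = 1.7945225372
R = 1.7945225372/3 = 0.5981741791
Correction |R − A(h/2)| = 2.812e-04; gap |A(h/2) − A(h)| = 8.435e-04.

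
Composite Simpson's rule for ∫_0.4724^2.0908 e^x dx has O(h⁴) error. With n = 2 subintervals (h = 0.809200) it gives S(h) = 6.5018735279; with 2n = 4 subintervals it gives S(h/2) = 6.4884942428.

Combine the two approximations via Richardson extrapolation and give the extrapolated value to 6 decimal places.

6.487602

Leading term ∝ h^4; use weight 16 = 2^4.
Numerator 16*A(h/2) − A(h) = 16*6.4884942428 − 6.5018735279 = 97.3140343569
Extrapolated: 97.3140343569 / 15 = 6.4876022905
Correction |R − A(h/2)| = 8.920e-04; gap |A(h/2) − A(h)| = 1.338e-02.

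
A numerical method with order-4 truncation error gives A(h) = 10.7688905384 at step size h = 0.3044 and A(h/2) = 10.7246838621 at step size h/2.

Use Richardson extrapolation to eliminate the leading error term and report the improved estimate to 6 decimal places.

r = 4: numerator weight 16, denominator 15.
16*10.7246838621 = 171.5949417936; subtract 10.7688905384 → 160.8260512552
R = 160.8260512552/15 = 10.7217367503

10.721737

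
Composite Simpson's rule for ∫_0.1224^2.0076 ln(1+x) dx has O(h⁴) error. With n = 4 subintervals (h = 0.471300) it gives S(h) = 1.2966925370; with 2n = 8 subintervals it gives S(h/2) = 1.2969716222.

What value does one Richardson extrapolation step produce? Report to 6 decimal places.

r = 4: numerator weight 16, denominator 15.
Weighted: 20.7515459552 − 1.2966925370 = 19.4548534182
19.4548534182 ÷ 15 = 1.2969902279

1.296990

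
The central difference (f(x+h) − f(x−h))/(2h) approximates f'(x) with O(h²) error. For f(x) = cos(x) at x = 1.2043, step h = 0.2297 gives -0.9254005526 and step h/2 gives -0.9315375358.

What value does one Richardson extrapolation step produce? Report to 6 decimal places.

-0.933583

With r = 2 the leading error scales as h^2, so the weight is 2^2 = 4.
4×(-0.9315375358) − (-0.9254005526) = -2.8007495906
R = (-2.8007495906)/3 = -0.9335831969
Gap between inputs: 6.137e-03; correction applied: −0.0020456611.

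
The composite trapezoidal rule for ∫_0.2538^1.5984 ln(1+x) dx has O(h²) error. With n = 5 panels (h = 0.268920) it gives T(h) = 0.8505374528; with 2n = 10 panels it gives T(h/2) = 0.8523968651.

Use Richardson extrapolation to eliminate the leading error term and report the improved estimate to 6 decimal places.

r = 2: numerator weight 4, denominator 3.
2^2 × A(h/2) = 3.4095874604; minus A(h) gives 2.5590500076.
R = 2.5590500076/3 = 0.8530166692
Gap between inputs: 1.859e-03; correction applied: +0.0006198041.

0.853017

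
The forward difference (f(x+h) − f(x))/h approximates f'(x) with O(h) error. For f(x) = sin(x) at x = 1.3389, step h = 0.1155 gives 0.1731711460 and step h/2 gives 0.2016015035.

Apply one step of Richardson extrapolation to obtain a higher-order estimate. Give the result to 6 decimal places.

With r = 1 the leading error scales as h^1, so the weight is 2^1 = 2.
2 × 0.2016015035 − 0.1731711460 = 0.2300318610
R = 0.2300318610/1 = 0.2300318610

0.230032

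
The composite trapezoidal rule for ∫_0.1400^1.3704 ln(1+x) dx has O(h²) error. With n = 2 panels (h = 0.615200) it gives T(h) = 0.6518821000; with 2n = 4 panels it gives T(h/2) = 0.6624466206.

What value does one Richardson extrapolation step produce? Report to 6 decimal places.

0.665968

With r = 2 the leading error scales as h^2, so the weight is 2^2 = 4.
4×0.6624466206 − 0.6518821000 = 1.9979043824
1.9979043824 ÷ 3 = 0.6659681275
Shift from A(h/2): +0.0035215069.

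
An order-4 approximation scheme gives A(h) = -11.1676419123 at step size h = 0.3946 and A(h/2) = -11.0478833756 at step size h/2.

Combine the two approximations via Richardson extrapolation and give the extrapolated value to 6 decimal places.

Order 4 gives 2^r = 16 and 2^r − 1 = 15.
2^4×A(h/2) = -176.7661340096; minus A(h) gives -165.5984920973.
Divide by 2^4 − 1 = 15.
Extrapolated: (-165.5984920973) / 15 = -11.0398994732

-11.039899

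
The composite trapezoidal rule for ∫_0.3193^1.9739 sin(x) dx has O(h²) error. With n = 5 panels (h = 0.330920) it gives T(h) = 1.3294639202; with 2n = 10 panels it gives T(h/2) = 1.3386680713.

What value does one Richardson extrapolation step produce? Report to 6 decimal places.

The method has order 2: 2^2 = 4.
2^2·A(h/2) = 5.3546722852; minus A(h) gives 4.0252083650.
Extrapolated: 4.0252083650 / 3 = 1.3417361217

1.341736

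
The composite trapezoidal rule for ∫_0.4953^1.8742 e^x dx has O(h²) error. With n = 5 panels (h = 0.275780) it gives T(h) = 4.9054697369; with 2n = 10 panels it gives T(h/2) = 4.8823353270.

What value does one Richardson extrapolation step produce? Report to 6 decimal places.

The method has order 2: 2^2 = 4.
A(h/2) − A(h) = 4.8823353270 − 4.9054697369 = -0.0231344099
Correction (A(h/2) − A(h))/(4 − 1) = (-0.0231344099)/3 = -0.0077114700
R = A(h/2) + (A(h/2) − A(h))/3 = 4.8823353270 − 0.0077114700 = 4.8746238570
Correction |R − A(h/2)| = 7.711e-03; gap |A(h/2) − A(h)| = 2.313e-02.

4.874624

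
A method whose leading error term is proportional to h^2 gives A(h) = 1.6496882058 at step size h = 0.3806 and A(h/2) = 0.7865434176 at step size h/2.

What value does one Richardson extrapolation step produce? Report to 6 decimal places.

r = 2, so 2^r = 4.
Top: 4(0.7865434176) − (1.6496882058) = 1.4964854646
(4×0.7865434176 − 1.6496882058)/(4 − 1) = 0.4988284882

0.498828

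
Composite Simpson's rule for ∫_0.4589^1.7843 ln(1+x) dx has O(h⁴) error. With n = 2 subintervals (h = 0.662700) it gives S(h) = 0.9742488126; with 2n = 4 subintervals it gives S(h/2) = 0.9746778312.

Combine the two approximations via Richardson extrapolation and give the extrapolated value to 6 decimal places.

0.974706

Order 4 gives 2^r = 16 and 2^r − 1 = 15.
16×0.9746778312 = 15.5948452992; 15.5948452992 − 0.9742488126 = 14.6205964866
14.6205964866 ÷ 15 = 0.9747064324
Shift from A(h/2): +0.0000286012.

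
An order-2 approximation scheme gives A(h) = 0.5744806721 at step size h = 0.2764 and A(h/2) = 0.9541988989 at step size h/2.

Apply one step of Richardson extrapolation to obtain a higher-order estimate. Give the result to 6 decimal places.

1.080772

r = 2, so 2^r = 4.
Difference of the inputs: 0.9541988989 − 0.5744806721 = 0.3797182268
Divide by 2^2 − 1 = 3: 0.3797182268/3 = 0.1265727423
R = A(h/2) + (A(h/2) − A(h))/3 = 0.9541988989 + 0.1265727423 = 1.0807716412
Shift from A(h/2): +0.1265727423.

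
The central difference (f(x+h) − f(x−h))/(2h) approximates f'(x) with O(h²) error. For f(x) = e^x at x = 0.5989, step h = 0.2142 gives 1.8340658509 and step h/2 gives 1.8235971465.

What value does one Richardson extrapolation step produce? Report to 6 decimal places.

1.820108

r = 2: numerator weight 4, denominator 3.
2^2 × A(h/2) = 7.2943885860; minus A(h) gives 5.4603227351.
Divide by 2^2 − 1 = 3.
5.4603227351 ÷ 3 = 1.8201075784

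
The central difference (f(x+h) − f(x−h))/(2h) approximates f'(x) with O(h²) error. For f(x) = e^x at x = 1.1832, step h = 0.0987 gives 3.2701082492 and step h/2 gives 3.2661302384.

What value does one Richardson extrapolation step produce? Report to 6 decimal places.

r = 2: numerator weight 4, denominator 3.
4×3.2661302384 = 13.0645209536; 13.0645209536 − 3.2701082492 = 9.7944127044
9.7944127044 ÷ 3 = 3.2648042348
Correction |R − A(h/2)| = 1.326e-03; gap |A(h/2) − A(h)| = 3.978e-03.

3.264804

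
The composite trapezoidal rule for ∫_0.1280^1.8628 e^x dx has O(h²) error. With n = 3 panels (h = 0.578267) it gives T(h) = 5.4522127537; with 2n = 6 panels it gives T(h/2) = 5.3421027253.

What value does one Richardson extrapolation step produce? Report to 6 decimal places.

5.305399

Leading term ∝ h^2; use weight 4 = 2^2.
2^2 × A(h/2) = 21.3684109012; minus A(h) gives 15.9161981475.
Denominator 4 − 1 = 3.
15.9161981475 ÷ 3 = 5.3053993825
Correction |R − A(h/2)| = 3.670e-02; gap |A(h/2) − A(h)| = 1.101e-01.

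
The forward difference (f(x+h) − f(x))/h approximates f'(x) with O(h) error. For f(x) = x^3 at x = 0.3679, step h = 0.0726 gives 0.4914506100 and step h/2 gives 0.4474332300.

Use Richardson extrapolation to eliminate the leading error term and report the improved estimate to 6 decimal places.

0.403416

The method has order 1: 2^1 = 2.
2^1 × A(h/2) = 0.8948664600; minus A(h) gives 0.4034158500.
Extrapolated: 0.4034158500 / 1 = 0.4034158500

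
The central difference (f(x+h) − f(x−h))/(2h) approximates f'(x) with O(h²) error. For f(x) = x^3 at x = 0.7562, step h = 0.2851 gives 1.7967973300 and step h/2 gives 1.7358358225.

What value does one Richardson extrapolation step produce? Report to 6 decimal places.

Leading term ∝ h^2; use weight 4 = 2^2.
2^2·A(h/2) = 6.9433432900; minus A(h) gives 5.1465459600.
Divide by 2^2 − 1 = 3.
So the Richardson estimate is 1.7155153200.
Shift from A(h/2): −0.0203205025.

1.715515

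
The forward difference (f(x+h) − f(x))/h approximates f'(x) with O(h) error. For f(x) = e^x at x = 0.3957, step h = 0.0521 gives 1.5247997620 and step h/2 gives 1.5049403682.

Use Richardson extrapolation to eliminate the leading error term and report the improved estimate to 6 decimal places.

With r = 1 the leading error scales as h^1, so the weight is 2^1 = 2.
Difference of the inputs: 1.5049403682 − 1.5247997620 = -0.0198593938
Correction (A(h/2) − A(h))/(2 − 1) = (-0.0198593938)/1 = -0.0198593938
R = A(h/2) + (A(h/2) − A(h))/1 = 1.5049403682 − 0.0198593938 = 1.4850809744

1.485081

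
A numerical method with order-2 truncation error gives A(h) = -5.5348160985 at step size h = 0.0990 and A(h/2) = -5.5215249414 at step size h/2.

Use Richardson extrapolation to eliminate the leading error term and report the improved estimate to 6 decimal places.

With r = 2 the leading error scales as h^2, so the weight is 2^2 = 4.
Numerator 4×A(h/2) − A(h) = 4×(-5.5215249414) − (-5.5348160985) = -16.5512836671
Extrapolated: (-16.5512836671) / 3 = -5.5170945557
Shift from A(h/2): +0.0044303857.

-5.517095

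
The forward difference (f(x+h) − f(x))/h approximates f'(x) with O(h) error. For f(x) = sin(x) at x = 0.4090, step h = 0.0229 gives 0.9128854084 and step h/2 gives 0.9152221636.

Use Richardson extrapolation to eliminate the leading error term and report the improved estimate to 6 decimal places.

0.917559

Order 1 gives 2^r = 2 and 2^r − 1 = 1.
Numerator 2×A(h/2) − A(h) = 2×0.9152221636 − 0.9128854084 = 0.9175589188
Divide by 2^1 − 1 = 1.
Result: 0.9175589188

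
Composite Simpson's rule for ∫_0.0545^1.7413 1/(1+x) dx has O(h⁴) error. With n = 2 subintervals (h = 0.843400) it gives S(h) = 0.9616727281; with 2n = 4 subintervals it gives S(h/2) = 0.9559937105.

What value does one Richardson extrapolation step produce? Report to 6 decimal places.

0.955615

Leading term ∝ h^4; use weight 16 = 2^4.
2^4 × A(h/2) = 15.2958993680; minus A(h) gives 14.3342266399.
(16 × 0.9559937105 − 0.9616727281)/(16 − 1) = 0.9556151093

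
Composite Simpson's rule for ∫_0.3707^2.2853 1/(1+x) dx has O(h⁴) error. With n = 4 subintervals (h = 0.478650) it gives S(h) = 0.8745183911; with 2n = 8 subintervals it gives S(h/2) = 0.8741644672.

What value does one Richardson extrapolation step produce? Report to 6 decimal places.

0.874141

Error is O(h^4); halving h shrinks it by 2^4 = 16.
Weighted: 13.9866314752 − 0.8745183911 = 13.1121130841
(16·0.8741644672 − 0.8745183911)/(16 − 1) = 0.8741408723
Correction |R − A(h/2)| = 2.359e-05; gap |A(h/2) − A(h)| = 3.539e-04.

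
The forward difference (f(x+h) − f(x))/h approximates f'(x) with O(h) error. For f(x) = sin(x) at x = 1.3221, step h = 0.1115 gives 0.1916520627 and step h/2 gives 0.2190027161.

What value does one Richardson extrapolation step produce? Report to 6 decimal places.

With r = 1 the leading error scales as h^1, so the weight is 2^1 = 2.
Weighted: 0.4380054322 − 0.1916520627 = 0.2463533695
Denominator 2 − 1 = 1.
Result: 0.2463533695
Correction |R − A(h/2)| = 2.735e-02; gap |A(h/2) − A(h)| = 2.735e-02.

0.246353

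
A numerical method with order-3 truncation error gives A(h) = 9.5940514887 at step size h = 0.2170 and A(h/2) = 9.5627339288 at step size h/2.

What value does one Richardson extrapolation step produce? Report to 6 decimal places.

9.558260

Leading term ∝ h^3; use weight 8 = 2^3.
Top: 8(9.5627339288) − (9.5940514887) = 66.9078199417
Denominator 8 − 1 = 7.
R = 66.9078199417/7 = 9.5582599917
Shift from A(h/2): −0.0044739371.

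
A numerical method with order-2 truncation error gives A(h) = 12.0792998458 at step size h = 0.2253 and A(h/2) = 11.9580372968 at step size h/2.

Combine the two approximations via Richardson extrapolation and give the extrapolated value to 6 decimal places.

11.917616

Leading term ∝ h^2; use weight 4 = 2^2.
2^2 × A(h/2) = 47.8321491872; minus A(h) gives 35.7528493414.
Denominator 4 − 1 = 3.
Extrapolated: 35.7528493414 / 3 = 11.9176164471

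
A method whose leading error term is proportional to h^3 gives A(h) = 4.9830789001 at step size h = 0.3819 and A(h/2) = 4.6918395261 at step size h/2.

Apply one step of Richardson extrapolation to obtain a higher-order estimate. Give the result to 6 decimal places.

Error is O(h^3); halving h shrinks it by 2^3 = 8.
2^3·A(h/2) = 37.5347162088; minus A(h) gives 32.5516373087.
32.5516373087 ÷ 7 = 4.6502339012

4.650234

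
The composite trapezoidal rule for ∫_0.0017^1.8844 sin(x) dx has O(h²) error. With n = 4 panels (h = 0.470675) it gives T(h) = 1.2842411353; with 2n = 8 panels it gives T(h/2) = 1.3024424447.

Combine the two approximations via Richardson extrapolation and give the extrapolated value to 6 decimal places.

1.308510

The method has order 2: 2^2 = 4.
4·1.3024424447 = 5.2097697788; 5.2097697788 − 1.2842411353 = 3.9255286435
Extrapolated: 3.9255286435 / 3 = 1.3085095478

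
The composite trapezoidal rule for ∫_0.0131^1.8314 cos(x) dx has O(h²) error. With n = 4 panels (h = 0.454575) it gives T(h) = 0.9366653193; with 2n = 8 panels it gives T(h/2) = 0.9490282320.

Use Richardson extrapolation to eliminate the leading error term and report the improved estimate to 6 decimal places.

Order 2 gives 2^r = 4 and 2^r − 1 = 3.
4 × 0.9490282320 − 0.9366653193 = 2.8594476087
Denominator 4 − 1 = 3.
(4 × 0.9490282320 − 0.9366653193)/(4 − 1) = 0.9531492029

0.953149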